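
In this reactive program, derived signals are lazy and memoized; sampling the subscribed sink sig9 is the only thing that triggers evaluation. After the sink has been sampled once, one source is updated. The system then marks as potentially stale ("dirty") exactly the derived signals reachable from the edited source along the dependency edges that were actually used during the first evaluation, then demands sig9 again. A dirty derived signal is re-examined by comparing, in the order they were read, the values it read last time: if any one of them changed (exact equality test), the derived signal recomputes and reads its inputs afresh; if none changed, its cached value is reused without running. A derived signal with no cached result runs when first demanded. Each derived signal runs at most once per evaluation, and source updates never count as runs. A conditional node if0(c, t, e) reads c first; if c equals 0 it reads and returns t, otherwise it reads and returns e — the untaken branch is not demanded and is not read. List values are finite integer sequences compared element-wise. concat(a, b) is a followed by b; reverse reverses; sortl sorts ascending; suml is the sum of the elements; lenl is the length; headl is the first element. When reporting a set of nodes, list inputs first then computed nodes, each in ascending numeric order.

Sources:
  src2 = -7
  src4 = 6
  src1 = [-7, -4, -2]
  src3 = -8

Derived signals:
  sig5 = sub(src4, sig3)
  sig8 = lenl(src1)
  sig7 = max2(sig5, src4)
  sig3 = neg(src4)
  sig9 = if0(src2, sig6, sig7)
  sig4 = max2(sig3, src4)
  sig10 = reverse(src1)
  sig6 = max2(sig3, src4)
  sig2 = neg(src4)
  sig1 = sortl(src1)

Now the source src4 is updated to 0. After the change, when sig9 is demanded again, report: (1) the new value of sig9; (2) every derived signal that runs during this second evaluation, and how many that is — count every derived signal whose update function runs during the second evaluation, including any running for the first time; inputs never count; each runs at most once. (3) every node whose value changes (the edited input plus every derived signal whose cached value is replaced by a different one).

Demanding sig9 again yields 0.
4 derived signals run: sig3, sig5, sig7, sig9.
The nodes whose values change: src4, sig3, sig5, sig7, sig9.

First demand of the output computes:
  sig3 = neg(6) = -6
  sig5 = sub(6, -6) = 12
  sig7 = max2(12, 6) = 12
  sig9 = if0(src2=-7 -> else branch sig7) = 12

After the edit, cleaning proceeds:
  sig3: a read changed (src4 6->0) — executes, giving 0.
  sig5: a read changed (src4 6->0; sig3 -6->0) — executes, giving 0.
  sig7: a read changed (sig5 12->0; src4 6->0) — executes, giving 0.
  sig9: a read changed (sig7 12->0) — executes, giving 0.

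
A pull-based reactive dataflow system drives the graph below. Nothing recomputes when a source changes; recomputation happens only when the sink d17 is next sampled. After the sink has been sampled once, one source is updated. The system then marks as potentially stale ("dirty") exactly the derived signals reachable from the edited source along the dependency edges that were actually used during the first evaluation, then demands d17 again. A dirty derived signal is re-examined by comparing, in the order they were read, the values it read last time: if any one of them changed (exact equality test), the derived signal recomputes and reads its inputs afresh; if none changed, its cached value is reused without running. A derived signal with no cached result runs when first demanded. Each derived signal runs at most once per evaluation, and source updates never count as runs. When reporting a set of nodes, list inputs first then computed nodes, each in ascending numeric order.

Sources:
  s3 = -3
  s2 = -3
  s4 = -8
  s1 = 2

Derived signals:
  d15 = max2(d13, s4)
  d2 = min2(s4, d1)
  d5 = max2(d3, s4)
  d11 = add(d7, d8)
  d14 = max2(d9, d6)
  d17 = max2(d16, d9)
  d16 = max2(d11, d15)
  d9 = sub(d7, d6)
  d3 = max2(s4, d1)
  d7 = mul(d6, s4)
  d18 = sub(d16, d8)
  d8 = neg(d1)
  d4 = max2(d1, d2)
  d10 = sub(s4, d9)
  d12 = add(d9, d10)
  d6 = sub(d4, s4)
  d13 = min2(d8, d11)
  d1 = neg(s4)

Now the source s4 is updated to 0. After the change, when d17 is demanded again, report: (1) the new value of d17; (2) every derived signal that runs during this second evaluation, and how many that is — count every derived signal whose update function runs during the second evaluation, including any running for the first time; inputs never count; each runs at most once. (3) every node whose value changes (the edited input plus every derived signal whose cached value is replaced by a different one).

First evaluation (everything demanded from the output):
  d1 = neg(-8) = 8
  d2 = min2(-8, 8) = -8
  d4 = max2(8, -8) = 8
  d6 = sub(8, -8) = 16
  d7 = mul(16, -8) = -128
  d8 = neg(8) = -8
  d9 = sub(-128, 16) = -144
  d11 = add(-128, -8) = -136
  d13 = min2(-8, -136) = -136
  d15 = max2(-136, -8) = -8
  d16 = max2(-136, -8) = -8
  d17 = max2(-8, -144) = -8

Propagation after the edit:
  d1: runs — s4 -8->0; result 0.
  d2: runs — s4 -8->0; d1 8->0; result 0.
  d4: runs — d1 8->0; d2 -8->0; result 0.
  d6: runs — d4 8->0; s4 -8->0; result 0.
  d7: runs — d6 16->0; s4 -8->0; result 0.
  d8: runs — d1 8->0; result 0.
  d9: runs — d7 -128->0; d6 16->0; result 0.
  d11: runs — d7 -128->0; d8 -8->0; result 0.
  d13: runs — d8 -8->0; d11 -136->0; result 0.
  d15: runs — d13 -136->0; s4 -8->0; result 0.
  d16: runs — d11 -136->0; d15 -8->0; result 0.
  d17: runs — d16 -8->0; d9 -144->0; result 0.

New value of d17: 0.
Derived signals that run: d1, d2, d4, d6, d7, d8, d9, d11, d13, d15, d16, d17 — 12 in total.
Values that change: s4, d1, d2, d4, d6, d7, d8, d9, d11, d13, d15, d16, d17.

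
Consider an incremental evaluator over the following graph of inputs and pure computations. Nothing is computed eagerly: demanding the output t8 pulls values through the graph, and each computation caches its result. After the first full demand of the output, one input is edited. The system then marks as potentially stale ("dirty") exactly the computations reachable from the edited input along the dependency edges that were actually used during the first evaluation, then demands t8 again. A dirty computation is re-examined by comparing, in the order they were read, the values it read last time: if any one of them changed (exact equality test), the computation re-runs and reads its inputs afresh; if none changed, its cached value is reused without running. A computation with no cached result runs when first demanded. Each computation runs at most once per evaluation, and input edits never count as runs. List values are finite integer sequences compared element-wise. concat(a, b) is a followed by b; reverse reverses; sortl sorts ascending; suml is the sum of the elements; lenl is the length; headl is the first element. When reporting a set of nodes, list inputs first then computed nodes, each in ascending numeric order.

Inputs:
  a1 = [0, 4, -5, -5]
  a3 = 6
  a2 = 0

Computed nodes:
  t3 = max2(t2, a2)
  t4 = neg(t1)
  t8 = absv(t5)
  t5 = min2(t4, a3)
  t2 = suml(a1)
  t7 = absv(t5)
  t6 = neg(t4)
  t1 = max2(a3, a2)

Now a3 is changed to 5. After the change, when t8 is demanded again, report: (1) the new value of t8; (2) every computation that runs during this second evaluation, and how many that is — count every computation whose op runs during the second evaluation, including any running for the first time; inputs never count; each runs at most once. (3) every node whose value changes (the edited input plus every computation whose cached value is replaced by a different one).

Initial pass — values computed on the first demand:
  t1 = max2(6, 0) = 6
  t4 = neg(6) = -6
  t5 = min2(-6, 6) = -6
  t8 = absv(-6) = 6

Second demand — change propagation:
  t1: re-runs because a3 6->5; new result 5.
  t4: re-runs because t1 6->5; new result -5.
  t5: re-runs because t4 -6->-5; a3 6->5; new result -5.
  t8: re-runs because t5 -6->-5; new result 5.

t8 now evaluates to 5.
Run set: t1, t4, t5, t8 (4 run).
Changed values: a3, t1, t4, t5, t8.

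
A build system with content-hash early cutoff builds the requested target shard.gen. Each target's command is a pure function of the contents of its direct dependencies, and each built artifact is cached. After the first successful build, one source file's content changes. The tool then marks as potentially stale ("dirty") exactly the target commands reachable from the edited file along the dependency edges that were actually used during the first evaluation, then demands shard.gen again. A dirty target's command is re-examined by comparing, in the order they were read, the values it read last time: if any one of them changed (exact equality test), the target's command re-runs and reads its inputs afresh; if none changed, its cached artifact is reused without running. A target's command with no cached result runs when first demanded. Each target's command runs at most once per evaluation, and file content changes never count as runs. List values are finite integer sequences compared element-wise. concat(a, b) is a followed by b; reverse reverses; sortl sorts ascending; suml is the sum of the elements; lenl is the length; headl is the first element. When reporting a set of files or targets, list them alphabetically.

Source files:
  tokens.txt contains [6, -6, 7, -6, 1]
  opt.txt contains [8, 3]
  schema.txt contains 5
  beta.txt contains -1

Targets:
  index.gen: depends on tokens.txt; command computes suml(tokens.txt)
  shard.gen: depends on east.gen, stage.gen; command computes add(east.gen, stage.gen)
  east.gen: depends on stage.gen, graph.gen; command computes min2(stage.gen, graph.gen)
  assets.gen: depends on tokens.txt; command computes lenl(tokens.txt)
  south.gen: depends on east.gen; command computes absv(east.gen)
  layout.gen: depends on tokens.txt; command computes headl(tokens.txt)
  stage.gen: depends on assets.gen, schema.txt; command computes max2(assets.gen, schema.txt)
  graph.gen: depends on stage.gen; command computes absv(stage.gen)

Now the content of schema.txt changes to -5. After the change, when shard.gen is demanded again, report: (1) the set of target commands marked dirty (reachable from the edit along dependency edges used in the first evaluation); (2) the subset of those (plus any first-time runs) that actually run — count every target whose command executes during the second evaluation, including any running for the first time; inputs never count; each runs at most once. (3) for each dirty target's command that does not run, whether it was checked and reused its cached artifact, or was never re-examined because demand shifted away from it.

Marked dirty: east.gen, graph.gen, shard.gen, stage.gen.
Target commands that run: stage.gen — 1 in total.
Checked but reused from cache: east.gen, graph.gen, shard.gen.
Key observation: the change is absorbed at stage.gen — it re-runs but produces the same value, and the output's value is unchanged.

First evaluation (everything demanded from the output):
  assets.gen = lenl([6, -6, 7, -6, 1]) = 5
  stage.gen = max2(5, 5) = 5
  graph.gen = absv(5) = 5
  east.gen = min2(5, 5) = 5
  shard.gen = add(5, 5) = 10

Propagation after the edit:
  stage.gen: runs — schema.txt 5->-5; result 5 (same value as before).
  graph.gen: checked — values it read are unchanged (stage.gen unchanged); reused cached 5 without running.
  east.gen: checked — values it read are unchanged (stage.gen unchanged, graph.gen unchanged); reused cached 5 without running.
  shard.gen: checked — values it read are unchanged (east.gen unchanged, stage.gen unchanged); reused cached 10 without running.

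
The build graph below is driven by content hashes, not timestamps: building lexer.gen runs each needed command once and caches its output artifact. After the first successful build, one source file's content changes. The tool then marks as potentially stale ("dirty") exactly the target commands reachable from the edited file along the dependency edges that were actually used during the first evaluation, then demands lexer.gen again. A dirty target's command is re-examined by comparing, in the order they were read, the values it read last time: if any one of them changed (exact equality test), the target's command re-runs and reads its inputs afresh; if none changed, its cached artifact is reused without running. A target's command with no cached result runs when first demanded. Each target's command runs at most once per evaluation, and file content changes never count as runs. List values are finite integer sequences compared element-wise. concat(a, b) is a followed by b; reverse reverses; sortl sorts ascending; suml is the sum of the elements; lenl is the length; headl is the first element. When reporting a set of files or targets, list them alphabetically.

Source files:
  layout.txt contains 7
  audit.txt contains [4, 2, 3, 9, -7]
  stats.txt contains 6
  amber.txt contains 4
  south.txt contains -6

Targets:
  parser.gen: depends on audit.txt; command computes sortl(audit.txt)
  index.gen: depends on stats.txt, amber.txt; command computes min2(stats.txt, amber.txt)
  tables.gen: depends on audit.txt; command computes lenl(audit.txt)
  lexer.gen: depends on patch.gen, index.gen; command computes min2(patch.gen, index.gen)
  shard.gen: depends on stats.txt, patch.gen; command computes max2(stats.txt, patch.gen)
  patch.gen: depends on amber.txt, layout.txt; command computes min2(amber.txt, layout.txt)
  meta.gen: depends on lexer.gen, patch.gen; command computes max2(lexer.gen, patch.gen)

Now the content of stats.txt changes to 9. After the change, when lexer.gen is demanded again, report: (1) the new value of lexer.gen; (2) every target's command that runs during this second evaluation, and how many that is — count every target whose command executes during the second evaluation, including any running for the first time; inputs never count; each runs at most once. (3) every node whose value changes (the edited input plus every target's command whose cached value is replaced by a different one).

lexer.gen now evaluates to 4.
Run set: index.gen (1 run).
Changed values: stats.txt.
The important point: index.gen recomputes to an identical value, and the output ends up unchanged.

Initial pass — values computed on the first demand:
  index.gen = min2(6, 4) = 4
  patch.gen = min2(4, 7) = 4
  lexer.gen = min2(4, 4) = 4

Second demand — change propagation:
  index.gen: re-runs because stats.txt 6->9; new result 4 (unchanged).
  lexer.gen: re-examined; everything it read last time is the same (patch.gen unchanged, index.gen unchanged) — cache 4 kept, no run.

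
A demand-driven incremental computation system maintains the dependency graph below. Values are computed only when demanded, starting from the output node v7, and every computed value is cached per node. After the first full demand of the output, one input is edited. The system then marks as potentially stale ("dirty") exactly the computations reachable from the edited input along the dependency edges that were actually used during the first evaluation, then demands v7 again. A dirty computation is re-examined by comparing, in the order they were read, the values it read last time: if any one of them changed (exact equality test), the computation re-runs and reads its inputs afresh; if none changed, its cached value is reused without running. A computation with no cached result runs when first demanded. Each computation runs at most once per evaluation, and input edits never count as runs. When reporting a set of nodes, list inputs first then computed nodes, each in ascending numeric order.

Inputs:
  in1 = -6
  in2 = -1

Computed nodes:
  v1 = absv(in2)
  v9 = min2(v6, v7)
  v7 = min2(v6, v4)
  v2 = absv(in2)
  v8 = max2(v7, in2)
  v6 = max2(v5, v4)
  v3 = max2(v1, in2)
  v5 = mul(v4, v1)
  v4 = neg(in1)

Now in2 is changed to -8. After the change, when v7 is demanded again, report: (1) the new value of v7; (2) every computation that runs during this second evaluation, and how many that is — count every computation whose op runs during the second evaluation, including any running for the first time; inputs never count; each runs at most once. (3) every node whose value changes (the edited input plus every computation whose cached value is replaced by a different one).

New value of v7: 6.
Computations that run: v1, v5, v6, v7 — 4 in total.
Values that change: in2, v1, v5, v6.

First evaluation (everything demanded from the output):
  v1 = absv(-1) = 1
  v4 = neg(-6) = 6
  v5 = mul(6, 1) = 6
  v6 = max2(6, 6) = 6
  v7 = min2(6, 6) = 6

Propagation after the edit:
  v1: runs — in2 -1->-8; result 8.
  v5: runs — v1 1->8; result 48.
  v6: runs — v5 6->48; result 48.
  v7: runs — v6 6->48; result 6 (same value as before).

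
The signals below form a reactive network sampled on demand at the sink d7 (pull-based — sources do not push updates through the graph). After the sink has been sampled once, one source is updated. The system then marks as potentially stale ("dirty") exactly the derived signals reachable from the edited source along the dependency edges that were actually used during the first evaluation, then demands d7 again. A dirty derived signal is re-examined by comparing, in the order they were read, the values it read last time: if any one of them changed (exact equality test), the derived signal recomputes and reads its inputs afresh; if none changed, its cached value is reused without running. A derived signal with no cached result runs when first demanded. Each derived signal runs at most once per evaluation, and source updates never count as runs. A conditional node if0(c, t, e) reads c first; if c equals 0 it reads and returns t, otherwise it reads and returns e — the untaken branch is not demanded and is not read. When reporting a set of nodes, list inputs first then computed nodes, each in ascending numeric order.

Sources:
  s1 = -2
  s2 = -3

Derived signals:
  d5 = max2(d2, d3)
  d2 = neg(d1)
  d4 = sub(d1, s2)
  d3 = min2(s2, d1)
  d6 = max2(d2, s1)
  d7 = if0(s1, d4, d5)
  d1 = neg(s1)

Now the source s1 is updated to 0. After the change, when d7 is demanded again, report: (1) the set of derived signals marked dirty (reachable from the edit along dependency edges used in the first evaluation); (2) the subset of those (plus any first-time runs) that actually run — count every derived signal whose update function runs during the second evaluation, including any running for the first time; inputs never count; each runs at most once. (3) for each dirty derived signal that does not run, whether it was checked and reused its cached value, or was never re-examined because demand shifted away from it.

Initial pass — values computed on the first demand:
  d1 = neg(-2) = 2
  d2 = neg(2) = -2
  d3 = min2(-3, 2) = -3
  d5 = max2(-2, -3) = -2
  d7 = if0(s1=-2 -> else branch d5) = -2

Second demand — change propagation:
  d1: re-runs because s1 -2->0; new result 0.
  d2: dirty yet unreached — the second evaluation never asks for it.
  d3: dirty yet unreached — the second evaluation never asks for it.
  d4: newly demanded (no cache) — executes and yields 3.
  d5: dirty yet unreached — the second evaluation never asks for it.
  d7: re-runs because s1 -2->0; new result 3.

The important point: the flipped condition redirects demand; d2, d3, d5 are left stale, never re-checked.

Dirty set: d1, d2, d3, d5, d7.
Run set: d1, d4, d7 (3 run).
Left stale — demand moved off them: d2, d3, d5.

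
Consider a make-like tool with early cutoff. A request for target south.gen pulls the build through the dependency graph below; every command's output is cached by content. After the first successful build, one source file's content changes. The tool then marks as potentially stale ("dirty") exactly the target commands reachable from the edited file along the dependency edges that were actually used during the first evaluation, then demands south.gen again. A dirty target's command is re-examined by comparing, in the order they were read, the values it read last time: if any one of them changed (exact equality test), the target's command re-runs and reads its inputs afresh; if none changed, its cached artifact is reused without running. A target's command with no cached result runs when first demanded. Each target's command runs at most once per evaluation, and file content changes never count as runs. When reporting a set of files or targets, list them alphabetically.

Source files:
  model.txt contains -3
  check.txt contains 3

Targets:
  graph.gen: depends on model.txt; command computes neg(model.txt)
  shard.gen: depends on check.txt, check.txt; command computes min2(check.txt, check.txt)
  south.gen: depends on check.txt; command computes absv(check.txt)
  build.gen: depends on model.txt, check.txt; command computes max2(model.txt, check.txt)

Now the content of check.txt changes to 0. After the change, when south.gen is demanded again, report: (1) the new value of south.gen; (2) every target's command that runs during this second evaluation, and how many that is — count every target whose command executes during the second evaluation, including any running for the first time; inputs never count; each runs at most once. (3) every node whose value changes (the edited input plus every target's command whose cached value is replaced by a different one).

First demand of the output computes:
  south.gen = absv(3) = 3

After the edit, cleaning proceeds:
  south.gen: a read changed (check.txt 3->0) — executes, giving 0.

Demanding south.gen again yields 0.
1 target commands run: south.gen.
The nodes whose values change: check.txt, south.gen.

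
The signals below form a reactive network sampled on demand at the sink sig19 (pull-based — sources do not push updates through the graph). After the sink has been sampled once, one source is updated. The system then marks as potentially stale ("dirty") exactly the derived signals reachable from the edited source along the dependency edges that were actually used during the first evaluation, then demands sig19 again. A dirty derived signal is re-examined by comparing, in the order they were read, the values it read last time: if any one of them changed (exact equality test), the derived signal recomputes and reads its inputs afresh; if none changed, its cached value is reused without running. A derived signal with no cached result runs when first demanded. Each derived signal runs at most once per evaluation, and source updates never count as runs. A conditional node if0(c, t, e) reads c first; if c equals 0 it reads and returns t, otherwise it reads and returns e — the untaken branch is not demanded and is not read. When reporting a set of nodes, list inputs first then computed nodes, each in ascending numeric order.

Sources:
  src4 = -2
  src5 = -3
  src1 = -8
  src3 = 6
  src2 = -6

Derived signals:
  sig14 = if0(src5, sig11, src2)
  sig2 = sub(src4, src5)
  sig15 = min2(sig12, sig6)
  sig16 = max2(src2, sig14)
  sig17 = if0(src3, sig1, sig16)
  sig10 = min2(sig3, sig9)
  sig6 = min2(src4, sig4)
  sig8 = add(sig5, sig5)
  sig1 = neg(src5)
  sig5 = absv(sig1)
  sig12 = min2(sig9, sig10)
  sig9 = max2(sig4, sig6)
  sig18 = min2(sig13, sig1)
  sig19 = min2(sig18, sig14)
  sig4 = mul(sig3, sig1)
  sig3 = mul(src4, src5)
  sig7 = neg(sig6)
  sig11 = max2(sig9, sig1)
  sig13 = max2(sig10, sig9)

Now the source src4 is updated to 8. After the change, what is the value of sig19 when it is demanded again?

sig19 now evaluates to -72.

Initial pass — values computed on the first demand:
  sig1 = neg(-3) = 3
  sig3 = mul(-2, -3) = 6
  sig4 = mul(6, 3) = 18
  sig6 = min2(-2, 18) = -2
  sig9 = max2(18, -2) = 18
  sig10 = min2(6, 18) = 6
  sig13 = max2(6, 18) = 18
  sig14 = if0(src5=-3 -> else branch src2) = -6
  sig18 = min2(18, 3) = 3
  sig19 = min2(3, -6) = -6

Second demand — change propagation:
  sig3: re-runs because src4 -2->8; new result -24.
  sig4: re-runs because sig3 6->-24; new result -72.
  sig6: re-runs because src4 -2->8; sig4 18->-72; new result -72.
  sig9: re-runs because sig4 18->-72; sig6 -2->-72; new result -72.
  sig10: re-runs because sig3 6->-24; sig9 18->-72; new result -72.
  sig13: re-runs because sig10 6->-72; sig9 18->-72; new result -72.
  sig18: re-runs because sig13 18->-72; new result -72.
  sig19: re-runs because sig18 3->-72; new result -72.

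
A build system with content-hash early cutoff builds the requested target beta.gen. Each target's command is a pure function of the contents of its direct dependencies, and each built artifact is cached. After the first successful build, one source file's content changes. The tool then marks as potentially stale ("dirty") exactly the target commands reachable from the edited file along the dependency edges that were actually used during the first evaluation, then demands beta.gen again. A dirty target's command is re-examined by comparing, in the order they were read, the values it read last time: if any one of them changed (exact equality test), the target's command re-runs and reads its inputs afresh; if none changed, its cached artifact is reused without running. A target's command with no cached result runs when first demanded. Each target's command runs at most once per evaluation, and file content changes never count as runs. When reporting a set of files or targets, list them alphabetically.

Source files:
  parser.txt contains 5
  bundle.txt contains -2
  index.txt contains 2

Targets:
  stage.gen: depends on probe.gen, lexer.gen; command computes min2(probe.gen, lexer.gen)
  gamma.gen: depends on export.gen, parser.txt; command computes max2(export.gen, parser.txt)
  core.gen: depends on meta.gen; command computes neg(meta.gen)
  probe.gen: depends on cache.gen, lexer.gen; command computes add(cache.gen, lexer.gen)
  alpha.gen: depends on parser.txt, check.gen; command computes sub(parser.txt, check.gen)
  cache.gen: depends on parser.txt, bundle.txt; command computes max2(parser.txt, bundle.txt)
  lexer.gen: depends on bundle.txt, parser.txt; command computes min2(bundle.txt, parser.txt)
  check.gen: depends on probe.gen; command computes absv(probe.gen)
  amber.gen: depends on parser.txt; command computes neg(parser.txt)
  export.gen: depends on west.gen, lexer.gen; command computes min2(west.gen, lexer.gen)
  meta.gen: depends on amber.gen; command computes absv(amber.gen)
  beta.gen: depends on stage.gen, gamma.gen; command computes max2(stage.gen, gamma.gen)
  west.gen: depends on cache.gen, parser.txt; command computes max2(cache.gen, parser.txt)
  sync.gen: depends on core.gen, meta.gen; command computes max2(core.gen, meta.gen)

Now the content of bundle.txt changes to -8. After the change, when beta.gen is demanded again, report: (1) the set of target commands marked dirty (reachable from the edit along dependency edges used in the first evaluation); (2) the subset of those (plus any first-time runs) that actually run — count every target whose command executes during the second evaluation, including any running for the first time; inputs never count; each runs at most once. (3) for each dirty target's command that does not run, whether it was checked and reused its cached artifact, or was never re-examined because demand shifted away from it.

First evaluation (everything demanded from the output):
  cache.gen = max2(5, -2) = 5
  lexer.gen = min2(-2, 5) = -2
  probe.gen = add(5, -2) = 3
  stage.gen = min2(3, -2) = -2
  west.gen = max2(5, 5) = 5
  export.gen = min2(5, -2) = -2
  gamma.gen = max2(-2, 5) = 5
  beta.gen = max2(-2, 5) = 5

Propagation after the edit:
  cache.gen: runs — bundle.txt -2->-8; result 5 (same value as before).
  lexer.gen: runs — bundle.txt -2->-8; result -8.
  probe.gen: runs — lexer.gen -2->-8; result -3.
  stage.gen: runs — probe.gen 3->-3; lexer.gen -2->-8; result -8.
  west.gen: checked — values it read are unchanged (cache.gen unchanged, parser.txt unchanged); reused cached 5 without running.
  export.gen: runs — lexer.gen -2->-8; result -8.
  gamma.gen: runs — export.gen -2->-8; result 5 (same value as before).
  beta.gen: runs — stage.gen -2->-8; result 5 (same value as before).

Key observation: the cutoff stops propagation at west.gen — its inputs' values are unchanged, so it reuses its cache.

Marked dirty: beta.gen, cache.gen, export.gen, gamma.gen, lexer.gen, probe.gen, stage.gen, west.gen.
Target commands that run: beta.gen, cache.gen, export.gen, gamma.gen, lexer.gen, probe.gen, stage.gen — 7 in total.
Checked but reused from cache: west.gen.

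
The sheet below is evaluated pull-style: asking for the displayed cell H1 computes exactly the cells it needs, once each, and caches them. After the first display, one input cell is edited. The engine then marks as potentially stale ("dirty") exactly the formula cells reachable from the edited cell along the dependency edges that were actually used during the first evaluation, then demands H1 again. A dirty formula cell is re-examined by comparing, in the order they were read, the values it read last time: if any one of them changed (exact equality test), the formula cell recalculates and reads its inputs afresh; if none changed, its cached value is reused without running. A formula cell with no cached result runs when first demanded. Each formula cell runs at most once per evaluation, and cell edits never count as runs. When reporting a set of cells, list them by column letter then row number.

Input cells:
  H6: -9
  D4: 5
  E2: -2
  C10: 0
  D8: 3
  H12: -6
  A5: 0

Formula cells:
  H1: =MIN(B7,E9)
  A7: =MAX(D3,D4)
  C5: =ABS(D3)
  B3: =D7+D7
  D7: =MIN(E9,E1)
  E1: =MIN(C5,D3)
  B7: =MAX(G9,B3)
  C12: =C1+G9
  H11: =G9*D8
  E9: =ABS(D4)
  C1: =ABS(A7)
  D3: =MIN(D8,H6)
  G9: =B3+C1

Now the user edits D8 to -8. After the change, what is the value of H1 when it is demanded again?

Demanding H1 again yields -13.
Note the absorption at D3: it re-runs yet its value is the same, leaving the output's value untouched.

First demand of the output computes:
  D3 = MIN(3, -9) = -9
  A7 = MAX(-9, 5) = 5
  C1 = ABS(5) = 5
  C5 = ABS(-9) = 9
  E1 = MIN(9, -9) = -9
  E9 = ABS(5) = 5
  D7 = MIN(5, -9) = -9
  B3 = -9 + -9 = -18
  G9 = -18 + 5 = -13
  B7 = MAX(-13, -18) = -13
  H1 = MIN(-13, 5) = -13

After the edit, cleaning proceeds:
  D3: a read changed (D8 3->-8) — executes, giving -9 — identical to its old value.
  A7: dirty, but its reads are unchanged (D3 unchanged, D4 unchanged); cached 5 stands.
  C1: dirty, but its reads are unchanged (A7 unchanged); cached 5 stands.
  C5: dirty, but its reads are unchanged (D3 unchanged); cached 9 stands.
  E1: dirty, but its reads are unchanged (C5 unchanged, D3 unchanged); cached -9 stands.
  D7: dirty, but its reads are unchanged (E9 unchanged, E1 unchanged); cached -9 stands.
  B3: dirty, but its reads are unchanged (D7 unchanged, D7 unchanged); cached -18 stands.
  G9: dirty, but its reads are unchanged (B3 unchanged, C1 unchanged); cached -13 stands.
  B7: dirty, but its reads are unchanged (G9 unchanged, B3 unchanged); cached -13 stands.
  H1: dirty, but its reads are unchanged (B7 unchanged, E9 unchanged); cached -13 stands.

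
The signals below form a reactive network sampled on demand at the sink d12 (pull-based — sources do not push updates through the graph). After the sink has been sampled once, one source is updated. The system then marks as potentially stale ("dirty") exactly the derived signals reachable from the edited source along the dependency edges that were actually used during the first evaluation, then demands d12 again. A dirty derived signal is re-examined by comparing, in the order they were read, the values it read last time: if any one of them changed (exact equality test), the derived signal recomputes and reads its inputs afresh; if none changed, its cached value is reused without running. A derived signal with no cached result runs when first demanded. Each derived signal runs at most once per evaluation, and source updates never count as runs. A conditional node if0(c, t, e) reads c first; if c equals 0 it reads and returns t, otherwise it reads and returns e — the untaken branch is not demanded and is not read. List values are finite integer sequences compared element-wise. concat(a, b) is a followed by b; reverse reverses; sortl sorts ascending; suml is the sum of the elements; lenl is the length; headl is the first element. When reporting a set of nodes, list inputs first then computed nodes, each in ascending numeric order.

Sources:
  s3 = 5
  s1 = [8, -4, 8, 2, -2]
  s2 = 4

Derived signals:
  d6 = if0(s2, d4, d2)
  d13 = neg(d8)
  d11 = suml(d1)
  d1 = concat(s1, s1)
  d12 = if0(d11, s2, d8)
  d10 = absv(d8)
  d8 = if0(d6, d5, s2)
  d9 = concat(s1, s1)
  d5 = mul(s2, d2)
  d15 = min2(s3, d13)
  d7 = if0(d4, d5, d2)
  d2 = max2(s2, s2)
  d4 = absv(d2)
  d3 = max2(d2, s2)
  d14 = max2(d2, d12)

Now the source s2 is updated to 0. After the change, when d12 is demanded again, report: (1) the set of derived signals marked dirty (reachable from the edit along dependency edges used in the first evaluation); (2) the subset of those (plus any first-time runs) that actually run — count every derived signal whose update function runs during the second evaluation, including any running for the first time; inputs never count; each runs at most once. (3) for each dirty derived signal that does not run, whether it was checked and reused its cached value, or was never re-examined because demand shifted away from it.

Dirty set: d2, d6, d8, d12.
Run set: d2, d4, d5, d6, d8, d12 (6 run).
All dirty derived signals ended up running.
The important point: the flipped condition pulls in fresh nodes; d4, d5 run for the first time.

Initial pass — values computed on the first demand:
  d1 = concat([8, -4, 8, 2, -2], [8, -4, 8, 2, -2]) = [8, -4, 8, 2, -2, 8, -4, 8, 2, -2]
  d2 = max2(4, 4) = 4
  d6 = if0(s2=4 -> else branch d2) = 4
  d8 = if0(d6=4 -> else branch s2) = 4
  d11 = suml([8, -4, 8, 2, -2, 8, -4, 8, 2, -2]) = 24
  d12 = if0(d11=24 -> else branch d8) = 4

Second demand — change propagation:
  d2: re-runs because s2 4->0; s2 4->0; new result 0.
  d4: newly demanded (no cache) — executes and yields 0.
  d5: newly demanded (no cache) — executes and yields 0.
  d6: re-runs because s2 4->0; d2 4->0; new result 0.
  d8: re-runs because d6 4->0; s2 4->0; new result 0.
  d12: re-runs because d8 4->0; new result 0.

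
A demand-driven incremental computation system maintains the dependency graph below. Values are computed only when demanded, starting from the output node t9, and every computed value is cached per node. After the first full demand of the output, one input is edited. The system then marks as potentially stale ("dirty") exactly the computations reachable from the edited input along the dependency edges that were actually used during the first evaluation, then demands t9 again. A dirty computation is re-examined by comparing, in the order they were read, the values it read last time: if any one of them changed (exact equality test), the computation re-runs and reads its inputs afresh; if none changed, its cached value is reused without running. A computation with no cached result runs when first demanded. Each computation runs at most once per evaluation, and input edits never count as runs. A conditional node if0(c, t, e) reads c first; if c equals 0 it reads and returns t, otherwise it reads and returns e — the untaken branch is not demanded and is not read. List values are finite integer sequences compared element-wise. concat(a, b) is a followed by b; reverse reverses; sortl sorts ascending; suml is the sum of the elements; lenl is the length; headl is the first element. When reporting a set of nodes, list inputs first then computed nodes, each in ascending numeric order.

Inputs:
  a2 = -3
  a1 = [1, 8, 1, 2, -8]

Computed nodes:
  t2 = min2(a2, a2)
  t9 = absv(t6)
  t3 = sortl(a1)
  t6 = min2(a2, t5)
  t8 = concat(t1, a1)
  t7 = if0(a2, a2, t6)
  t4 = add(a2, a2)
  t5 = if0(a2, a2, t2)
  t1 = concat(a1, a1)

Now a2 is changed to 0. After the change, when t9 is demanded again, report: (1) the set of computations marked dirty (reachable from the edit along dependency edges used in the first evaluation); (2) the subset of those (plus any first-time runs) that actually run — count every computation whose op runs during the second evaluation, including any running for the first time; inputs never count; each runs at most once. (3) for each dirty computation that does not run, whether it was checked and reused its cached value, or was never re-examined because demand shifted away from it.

Marked dirty: t2, t5, t6, t9.
Computations that run: t5, t6, t9 — 3 in total.
Never re-examined (demand shifted away): t2.
Key observation: a condition flipped, so demand moved to the other branch — t2 is never re-examined.

First evaluation (everything demanded from the output):
  t2 = min2(-3, -3) = -3
  t5 = if0(a2=-3 -> else branch t2) = -3
  t6 = min2(-3, -3) = -3
  t9 = absv(-3) = 3

Propagation after the edit:
  t2: marked dirty but never re-examined — demand shifted away from it.
  t5: runs — a2 -3->0; result 0.
  t6: runs — a2 -3->0; t5 -3->0; result 0.
  t9: runs — t6 -3->0; result 0.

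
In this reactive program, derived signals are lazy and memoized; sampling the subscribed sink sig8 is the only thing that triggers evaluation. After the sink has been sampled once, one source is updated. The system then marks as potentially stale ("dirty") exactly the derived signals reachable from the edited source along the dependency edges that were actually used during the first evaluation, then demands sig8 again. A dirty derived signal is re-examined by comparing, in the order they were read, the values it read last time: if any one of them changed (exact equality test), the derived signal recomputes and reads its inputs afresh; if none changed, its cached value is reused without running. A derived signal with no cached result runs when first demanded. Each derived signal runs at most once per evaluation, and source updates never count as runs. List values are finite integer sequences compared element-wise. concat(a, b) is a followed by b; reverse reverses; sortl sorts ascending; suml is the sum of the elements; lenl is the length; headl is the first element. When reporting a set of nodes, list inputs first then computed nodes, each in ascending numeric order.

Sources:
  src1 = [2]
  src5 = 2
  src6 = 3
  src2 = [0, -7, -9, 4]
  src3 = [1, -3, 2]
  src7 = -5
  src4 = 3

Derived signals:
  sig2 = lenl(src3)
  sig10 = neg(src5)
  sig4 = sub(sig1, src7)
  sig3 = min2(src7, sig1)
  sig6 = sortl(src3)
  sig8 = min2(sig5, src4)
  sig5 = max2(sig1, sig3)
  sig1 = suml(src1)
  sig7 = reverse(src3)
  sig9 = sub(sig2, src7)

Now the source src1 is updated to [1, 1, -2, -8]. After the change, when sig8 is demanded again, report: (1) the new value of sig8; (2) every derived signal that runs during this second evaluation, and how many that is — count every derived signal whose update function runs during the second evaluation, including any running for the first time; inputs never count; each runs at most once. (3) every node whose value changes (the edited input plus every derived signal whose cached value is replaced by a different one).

Demanding sig8 again yields -8.
4 derived signals run: sig1, sig3, sig5, sig8.
The nodes whose values change: src1, sig1, sig3, sig5, sig8.

First demand of the output computes:
  sig1 = suml([2]) = 2
  sig3 = min2(-5, 2) = -5
  sig5 = max2(2, -5) = 2
  sig8 = min2(2, 3) = 2

After the edit, cleaning proceeds:
  sig1: a read changed (src1 [2]->[1, 1, -2, -8]) — executes, giving -8.
  sig3: a read changed (sig1 2->-8) — executes, giving -8.
  sig5: a read changed (sig1 2->-8; sig3 -5->-8) — executes, giving -8.
  sig8: a read changed (sig5 2->-8) — executes, giving -8.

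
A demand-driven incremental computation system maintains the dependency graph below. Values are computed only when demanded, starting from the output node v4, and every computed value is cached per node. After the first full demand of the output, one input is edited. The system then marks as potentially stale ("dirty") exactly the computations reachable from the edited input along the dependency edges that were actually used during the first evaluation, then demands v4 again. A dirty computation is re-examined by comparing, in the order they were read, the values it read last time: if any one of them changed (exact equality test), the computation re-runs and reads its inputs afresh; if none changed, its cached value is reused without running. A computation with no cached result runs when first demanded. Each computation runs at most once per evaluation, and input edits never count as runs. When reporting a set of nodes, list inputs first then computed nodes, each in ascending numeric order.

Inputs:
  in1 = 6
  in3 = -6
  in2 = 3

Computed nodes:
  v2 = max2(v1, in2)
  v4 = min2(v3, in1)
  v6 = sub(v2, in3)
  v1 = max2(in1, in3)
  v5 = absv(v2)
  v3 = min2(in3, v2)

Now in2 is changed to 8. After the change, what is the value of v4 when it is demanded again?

First evaluation (everything demanded from the output):
  v1 = max2(6, -6) = 6
  v2 = max2(6, 3) = 6
  v3 = min2(-6, 6) = -6
  v4 = min2(-6, 6) = -6

Propagation after the edit:
  v2: runs — in2 3->8; result 8.
  v3: runs — v2 6->8; result -6 (same value as before).
  v4: checked — values it read are unchanged (v3 unchanged, in1 unchanged); reused cached -6 without running.

Key observation: the change is absorbed at v3 — it re-runs but produces the same value, and the output's value is unchanged.

New value of v4: -6.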